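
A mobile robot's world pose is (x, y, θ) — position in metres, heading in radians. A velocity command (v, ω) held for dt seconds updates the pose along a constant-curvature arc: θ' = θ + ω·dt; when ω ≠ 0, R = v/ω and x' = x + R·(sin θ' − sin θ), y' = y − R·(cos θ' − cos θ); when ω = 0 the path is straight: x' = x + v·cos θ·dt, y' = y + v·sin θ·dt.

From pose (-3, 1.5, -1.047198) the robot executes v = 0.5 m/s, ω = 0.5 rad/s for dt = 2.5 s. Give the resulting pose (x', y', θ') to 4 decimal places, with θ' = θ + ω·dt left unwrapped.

(-1.9326, 1.0205, 0.2028)

θ' = -1.0472 + 0.5·2.5 = 0.2028
R = v/ω = 0.5/0.5 = 1.0000
x' = -3 + 1.0000·(sin 0.2028 − sin -1.0472) = -1.9326
y' = 1.5 − 1.0000·(cos 0.2028 − cos -1.0472) = 1.0205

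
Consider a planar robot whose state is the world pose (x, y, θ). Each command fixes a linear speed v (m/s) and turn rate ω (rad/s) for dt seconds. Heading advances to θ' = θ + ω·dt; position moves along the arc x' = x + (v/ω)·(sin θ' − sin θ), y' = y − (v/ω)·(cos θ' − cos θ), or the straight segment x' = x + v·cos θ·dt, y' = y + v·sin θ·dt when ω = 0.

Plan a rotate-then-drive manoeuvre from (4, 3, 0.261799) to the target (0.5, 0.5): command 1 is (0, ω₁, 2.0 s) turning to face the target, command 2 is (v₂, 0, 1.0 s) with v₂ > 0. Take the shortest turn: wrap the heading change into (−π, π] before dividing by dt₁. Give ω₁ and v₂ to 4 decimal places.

ω₁ = -1.3916, v₂ = 4.3012

heading to target = atan2(0.5−3, 0.5−4) = -2.5213
Δθ = wrap(-2.5213 − 0.2618) = -2.7831; ω₁ = Δθ/dt₁ = -1.3916
distance = √((0.5−4)² + (0.5−3)²) = 4.3012; v₂ = distance/dt₂ = 4.3012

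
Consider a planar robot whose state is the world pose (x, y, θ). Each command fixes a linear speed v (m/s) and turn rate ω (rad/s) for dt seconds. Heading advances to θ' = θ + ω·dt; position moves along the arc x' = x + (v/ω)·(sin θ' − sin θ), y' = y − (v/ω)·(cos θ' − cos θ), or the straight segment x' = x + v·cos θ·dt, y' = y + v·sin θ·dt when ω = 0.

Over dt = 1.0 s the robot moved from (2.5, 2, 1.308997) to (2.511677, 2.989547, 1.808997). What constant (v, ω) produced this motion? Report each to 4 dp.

Δθ = 1.808997 − 1.308997 = 0.500000
ω = Δθ/dt = 0.500000/1.0 = 0.5000
R = −Δy/(cos θ' − cos θ) = 2.0000
v = R·ω = 2.0000·0.5000 = 1.0000

v = 1.0000, ω = 0.5000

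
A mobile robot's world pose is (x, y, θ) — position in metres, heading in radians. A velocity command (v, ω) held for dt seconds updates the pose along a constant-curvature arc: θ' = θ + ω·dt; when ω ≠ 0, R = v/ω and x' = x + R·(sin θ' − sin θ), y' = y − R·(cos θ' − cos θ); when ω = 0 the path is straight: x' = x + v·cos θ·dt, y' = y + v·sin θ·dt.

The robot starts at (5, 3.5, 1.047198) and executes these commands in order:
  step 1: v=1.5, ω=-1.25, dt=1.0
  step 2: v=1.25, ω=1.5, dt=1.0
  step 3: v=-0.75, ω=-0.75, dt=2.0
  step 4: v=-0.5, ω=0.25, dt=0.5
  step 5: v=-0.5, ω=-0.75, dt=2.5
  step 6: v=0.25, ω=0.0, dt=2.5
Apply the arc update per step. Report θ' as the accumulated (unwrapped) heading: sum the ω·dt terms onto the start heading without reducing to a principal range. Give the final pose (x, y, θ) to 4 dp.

step 1: θ'=-0.2028 (R=-1.2000) → pose (6.2809, 4.0754, -0.2028)
step 2: θ'=1.2972 (R=0.8333) → pose (7.2511, 4.6665, 1.2972)
step 3: θ'=-0.2028 (R=1.0000) → pose (6.0869, 3.9572, -0.2028)
step 4: θ'=-0.0778 (R=-2.0000) → pose (5.8395, 3.9921, -0.0778)
step 5: θ'=-1.9528 (R=0.6667) → pose (5.2727, 4.9053, -1.9528)
step 6: θ'=-1.9528 (straight) → pose (5.0397, 4.3253, -1.9528)

(5.0397, 4.3253, -1.9528)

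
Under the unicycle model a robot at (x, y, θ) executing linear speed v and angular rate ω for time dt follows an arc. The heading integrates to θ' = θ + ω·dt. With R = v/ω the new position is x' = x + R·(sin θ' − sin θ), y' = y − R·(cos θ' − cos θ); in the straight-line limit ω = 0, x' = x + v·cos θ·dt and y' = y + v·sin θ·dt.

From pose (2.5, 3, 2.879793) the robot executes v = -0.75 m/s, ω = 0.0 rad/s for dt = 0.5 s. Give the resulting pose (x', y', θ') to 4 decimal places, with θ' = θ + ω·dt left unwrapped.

(2.8622, 2.9029, 2.8798)

θ' = 2.8798 + 0.0·0.5 = 2.8798
ω = 0 → straight: x' = 2.5 + -0.75·cos(2.8798)·0.5 = 2.8622
y' = 3 + -0.75·sin(2.8798)·0.5 = 2.9029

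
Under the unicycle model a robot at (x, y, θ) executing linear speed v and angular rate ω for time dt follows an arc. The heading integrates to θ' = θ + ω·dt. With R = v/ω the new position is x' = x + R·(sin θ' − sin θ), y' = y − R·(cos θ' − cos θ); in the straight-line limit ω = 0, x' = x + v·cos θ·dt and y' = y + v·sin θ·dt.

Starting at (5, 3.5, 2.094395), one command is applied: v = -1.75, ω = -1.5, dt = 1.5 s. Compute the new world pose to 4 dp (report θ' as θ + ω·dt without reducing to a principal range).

θ' = 2.0944 + -1.5·1.5 = -0.1556
R = v/ω = -1.75/-1.5 = 1.1667
x' = 5 + 1.1667·(sin -0.1556 − sin 2.0944) = 3.8088
y' = 3.5 − 1.1667·(cos -0.1556 − cos 2.0944) = 1.7641

(3.8088, 1.7641, -0.1556)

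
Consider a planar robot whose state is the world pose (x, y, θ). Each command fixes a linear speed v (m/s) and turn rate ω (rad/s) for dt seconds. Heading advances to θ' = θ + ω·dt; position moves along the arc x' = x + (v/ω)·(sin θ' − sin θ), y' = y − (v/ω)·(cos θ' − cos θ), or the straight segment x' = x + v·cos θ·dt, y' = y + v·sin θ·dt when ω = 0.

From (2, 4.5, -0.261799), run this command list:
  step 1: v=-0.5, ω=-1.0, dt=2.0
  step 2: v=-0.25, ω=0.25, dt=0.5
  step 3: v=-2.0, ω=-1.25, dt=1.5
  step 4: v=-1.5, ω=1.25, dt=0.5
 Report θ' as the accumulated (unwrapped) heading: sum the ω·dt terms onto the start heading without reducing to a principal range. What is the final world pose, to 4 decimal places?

step 1: θ'=-2.2618 (R=0.5000) → pose (1.7441, 5.3016, -2.2618)
step 2: θ'=-2.1368 (R=-1.0000) → pose (1.8175, 5.4027, -2.1368)
step 3: θ'=-4.0118 (R=1.6000) → pose (4.3912, 5.5761, -4.0118)
step 4: θ'=-3.3868 (R=-1.2000) → pose (5.0172, 5.1856, -3.3868)

(5.0172, 5.1856, -3.3868)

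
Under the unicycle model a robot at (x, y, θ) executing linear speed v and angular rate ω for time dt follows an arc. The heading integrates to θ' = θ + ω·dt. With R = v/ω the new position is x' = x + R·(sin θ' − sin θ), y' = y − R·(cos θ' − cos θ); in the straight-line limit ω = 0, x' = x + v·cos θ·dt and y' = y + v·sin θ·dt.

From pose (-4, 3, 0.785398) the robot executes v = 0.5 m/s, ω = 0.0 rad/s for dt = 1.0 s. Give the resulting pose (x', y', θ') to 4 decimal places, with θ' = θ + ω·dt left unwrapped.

θ' = 0.7854 + 0.0·1.0 = 0.7854
ω = 0 → straight: x' = -4 + 0.5·cos(0.7854)·1.0 = -3.6464
y' = 3 + 0.5·sin(0.7854)·1.0 = 3.3536

(-3.6464, 3.3536, 0.7854)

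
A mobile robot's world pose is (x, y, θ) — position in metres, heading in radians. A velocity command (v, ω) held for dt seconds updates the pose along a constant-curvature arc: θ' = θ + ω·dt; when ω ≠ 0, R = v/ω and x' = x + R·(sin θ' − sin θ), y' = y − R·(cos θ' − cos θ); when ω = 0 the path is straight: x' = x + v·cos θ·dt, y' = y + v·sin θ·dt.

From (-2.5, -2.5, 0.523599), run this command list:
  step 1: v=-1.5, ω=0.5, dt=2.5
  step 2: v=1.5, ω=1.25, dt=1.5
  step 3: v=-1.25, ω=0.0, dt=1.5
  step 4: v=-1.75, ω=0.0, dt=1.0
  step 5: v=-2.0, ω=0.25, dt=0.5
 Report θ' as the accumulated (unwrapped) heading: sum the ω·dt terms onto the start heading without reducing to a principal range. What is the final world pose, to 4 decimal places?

(-1.6860, -2.5959, 3.7736)

step 1: θ'=1.7736 (R=-3.0000) → pose (-3.9385, -5.7023, 1.7736)
step 2: θ'=3.6486 (R=1.2000) → pose (-5.6966, -4.8950, 3.6486)
step 3: θ'=3.6486 (straight) → pose (-4.0575, -3.9845, 3.6486)
step 4: θ'=3.6486 (straight) → pose (-2.5276, -3.1348, 3.6486)
step 5: θ'=3.7736 (R=-8.0000) → pose (-1.6860, -2.5959, 3.7736)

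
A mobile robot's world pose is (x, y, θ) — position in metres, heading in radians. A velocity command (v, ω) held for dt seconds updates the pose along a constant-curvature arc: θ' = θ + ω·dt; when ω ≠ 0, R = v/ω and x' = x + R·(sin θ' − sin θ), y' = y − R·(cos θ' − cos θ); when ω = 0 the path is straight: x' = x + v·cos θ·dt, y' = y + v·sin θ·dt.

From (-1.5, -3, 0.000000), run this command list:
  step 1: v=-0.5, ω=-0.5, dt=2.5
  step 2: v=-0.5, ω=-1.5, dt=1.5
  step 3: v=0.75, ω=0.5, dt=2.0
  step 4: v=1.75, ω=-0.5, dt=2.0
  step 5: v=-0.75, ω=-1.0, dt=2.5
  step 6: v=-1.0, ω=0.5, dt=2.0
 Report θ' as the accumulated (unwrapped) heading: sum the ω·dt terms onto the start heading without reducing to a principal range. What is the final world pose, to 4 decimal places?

step 1: θ'=-1.2500 (R=1.0000) → pose (-2.4490, -2.3153, -1.2500)
step 2: θ'=-3.5000 (R=0.3333) → pose (-2.0157, -1.8981, -3.5000)
step 3: θ'=-2.5000 (R=1.5000) → pose (-3.4396, -2.1010, -2.5000)
step 4: θ'=-3.5000 (R=-3.5000) → pose (-6.7620, -2.5746, -3.5000)
step 5: θ'=-6.0000 (R=0.7500) → pose (-6.8155, -3.9971, -6.0000)
step 6: θ'=-5.0000 (R=-2.0000) → pose (-8.1745, -5.3501, -5.0000)

(-8.1745, -5.3501, -5.0000)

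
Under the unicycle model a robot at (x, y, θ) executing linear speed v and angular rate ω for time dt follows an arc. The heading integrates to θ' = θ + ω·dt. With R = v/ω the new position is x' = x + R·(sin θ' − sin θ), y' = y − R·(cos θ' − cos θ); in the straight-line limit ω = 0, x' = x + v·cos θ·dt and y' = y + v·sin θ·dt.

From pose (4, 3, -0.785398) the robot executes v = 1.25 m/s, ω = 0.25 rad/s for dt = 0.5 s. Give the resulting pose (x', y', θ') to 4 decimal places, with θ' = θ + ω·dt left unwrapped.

θ' = -0.7854 + 0.25·0.5 = -0.6604
R = v/ω = 1.25/0.25 = 5.0000
x' = 4 + 5.0000·(sin -0.6604 − sin -0.7854) = 4.4684
y' = 3 − 5.0000·(cos -0.6604 − cos -0.7854) = 2.5868

(4.4684, 2.5868, -0.6604)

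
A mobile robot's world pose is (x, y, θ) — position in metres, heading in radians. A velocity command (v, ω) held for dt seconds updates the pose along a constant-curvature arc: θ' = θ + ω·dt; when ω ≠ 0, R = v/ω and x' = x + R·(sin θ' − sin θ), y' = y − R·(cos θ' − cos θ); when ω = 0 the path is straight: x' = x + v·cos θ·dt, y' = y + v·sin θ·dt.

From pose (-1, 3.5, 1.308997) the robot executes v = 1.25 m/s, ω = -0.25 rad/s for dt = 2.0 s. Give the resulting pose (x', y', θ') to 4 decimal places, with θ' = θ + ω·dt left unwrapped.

(0.2117, 5.6570, 0.8090)

θ' = 1.3090 + -0.25·2.0 = 0.8090
R = v/ω = 1.25/-0.25 = -5.0000
x' = -1 + -5.0000·(sin 0.8090 − sin 1.3090) = 0.2117
y' = 3.5 − -5.0000·(cos 0.8090 − cos 1.3090) = 5.6570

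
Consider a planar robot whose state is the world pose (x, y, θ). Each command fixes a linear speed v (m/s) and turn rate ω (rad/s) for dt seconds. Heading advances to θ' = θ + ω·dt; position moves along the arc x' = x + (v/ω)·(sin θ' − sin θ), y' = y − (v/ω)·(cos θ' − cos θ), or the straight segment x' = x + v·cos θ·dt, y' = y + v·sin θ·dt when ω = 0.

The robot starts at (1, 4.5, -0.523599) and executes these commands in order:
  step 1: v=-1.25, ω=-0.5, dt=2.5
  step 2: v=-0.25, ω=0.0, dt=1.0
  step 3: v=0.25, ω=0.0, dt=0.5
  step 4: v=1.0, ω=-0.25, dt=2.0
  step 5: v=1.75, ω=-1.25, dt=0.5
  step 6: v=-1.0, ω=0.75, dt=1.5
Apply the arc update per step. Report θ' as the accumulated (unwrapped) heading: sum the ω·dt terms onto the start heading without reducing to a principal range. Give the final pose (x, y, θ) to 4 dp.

(-0.7857, 6.0829, -1.7736)

step 1: θ'=-1.7736 (R=2.5000) → pose (-0.1988, 7.1686, -1.7736)
step 2: θ'=-1.7736 (straight) → pose (-0.1484, 7.4135, -1.7736)
step 3: θ'=-1.7736 (straight) → pose (-0.1736, 7.2910, -1.7736)
step 4: θ'=-2.2736 (R=-4.0000) → pose (-1.0395, 5.5113, -2.2736)
step 5: θ'=-2.8986 (R=-1.4000) → pose (-1.7709, 5.0573, -2.8986)
step 6: θ'=-1.7736 (R=-1.3333) → pose (-0.7857, 6.0829, -1.7736)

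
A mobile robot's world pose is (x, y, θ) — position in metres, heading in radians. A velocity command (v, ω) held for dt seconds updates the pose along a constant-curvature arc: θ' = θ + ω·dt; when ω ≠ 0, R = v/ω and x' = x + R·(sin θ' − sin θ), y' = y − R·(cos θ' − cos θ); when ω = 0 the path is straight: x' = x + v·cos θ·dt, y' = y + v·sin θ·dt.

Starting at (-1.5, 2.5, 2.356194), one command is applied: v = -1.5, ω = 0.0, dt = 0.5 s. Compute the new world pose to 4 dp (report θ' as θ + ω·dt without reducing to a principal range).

θ' = 2.3562 + 0.0·0.5 = 2.3562
ω = 0 → straight: x' = -1.5 + -1.5·cos(2.3562)·0.5 = -0.9697
y' = 2.5 + -1.5·sin(2.3562)·0.5 = 1.9697

(-0.9697, 1.9697, 2.3562)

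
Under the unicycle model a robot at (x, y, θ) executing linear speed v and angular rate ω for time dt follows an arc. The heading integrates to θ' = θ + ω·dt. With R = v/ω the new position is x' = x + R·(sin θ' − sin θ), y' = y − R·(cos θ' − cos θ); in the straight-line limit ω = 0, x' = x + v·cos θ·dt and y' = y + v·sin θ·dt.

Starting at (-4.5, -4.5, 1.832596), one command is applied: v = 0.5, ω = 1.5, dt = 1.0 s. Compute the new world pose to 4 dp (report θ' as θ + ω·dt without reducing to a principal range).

(-4.8853, -4.2590, 3.3326)

θ' = 1.8326 + 1.5·1.0 = 3.3326
R = v/ω = 0.5/1.5 = 0.3333
x' = -4.5 + 0.3333·(sin 3.3326 − sin 1.8326) = -4.8853
y' = -4.5 − 0.3333·(cos 3.3326 − cos 1.8326) = -4.2590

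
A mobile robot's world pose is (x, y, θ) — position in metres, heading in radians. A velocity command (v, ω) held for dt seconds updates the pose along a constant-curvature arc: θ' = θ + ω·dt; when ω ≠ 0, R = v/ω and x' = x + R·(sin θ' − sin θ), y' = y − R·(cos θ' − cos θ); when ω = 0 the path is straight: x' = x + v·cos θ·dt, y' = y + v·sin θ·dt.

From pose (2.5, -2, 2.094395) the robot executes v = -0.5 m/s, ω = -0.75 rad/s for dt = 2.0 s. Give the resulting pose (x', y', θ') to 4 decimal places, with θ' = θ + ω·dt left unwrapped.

(2.2960, -2.8857, 0.5944)

θ' = 2.0944 + -0.75·2.0 = 0.5944
R = v/ω = -0.5/-0.75 = 0.6667
x' = 2.5 + 0.6667·(sin 0.5944 − sin 2.0944) = 2.2960
y' = -2 − 0.6667·(cos 0.5944 − cos 2.0944) = -2.8857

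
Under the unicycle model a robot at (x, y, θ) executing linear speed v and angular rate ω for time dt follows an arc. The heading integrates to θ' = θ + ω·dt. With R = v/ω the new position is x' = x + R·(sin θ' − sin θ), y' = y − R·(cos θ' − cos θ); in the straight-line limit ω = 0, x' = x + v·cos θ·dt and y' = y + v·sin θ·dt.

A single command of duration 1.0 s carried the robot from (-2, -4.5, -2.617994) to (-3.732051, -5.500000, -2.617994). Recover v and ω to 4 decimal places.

Δθ = -2.617994 − -2.617994 = 0.000000
ω = Δθ/dt = 0.000000/1.0 = 0.0000
ω = 0 → v = (Δx·cos θ + Δy·sin θ)/dt = 2.0000

v = 2.0000, ω = 0.0000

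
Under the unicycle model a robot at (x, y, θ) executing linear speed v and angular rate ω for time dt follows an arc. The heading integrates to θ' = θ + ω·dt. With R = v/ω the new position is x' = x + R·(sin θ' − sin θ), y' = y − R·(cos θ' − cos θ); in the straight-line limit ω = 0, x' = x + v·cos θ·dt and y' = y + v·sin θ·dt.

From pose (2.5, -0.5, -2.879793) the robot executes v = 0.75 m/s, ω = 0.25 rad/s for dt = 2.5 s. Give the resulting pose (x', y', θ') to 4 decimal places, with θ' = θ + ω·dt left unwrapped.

θ' = -2.8798 + 0.25·2.5 = -2.2548
R = v/ω = 0.75/0.25 = 3.0000
x' = 2.5 + 3.0000·(sin -2.2548 − sin -2.8798) = 0.9513
y' = -0.5 − 3.0000·(cos -2.2548 − cos -2.8798) = -1.5021

(0.9513, -1.5021, -2.2548)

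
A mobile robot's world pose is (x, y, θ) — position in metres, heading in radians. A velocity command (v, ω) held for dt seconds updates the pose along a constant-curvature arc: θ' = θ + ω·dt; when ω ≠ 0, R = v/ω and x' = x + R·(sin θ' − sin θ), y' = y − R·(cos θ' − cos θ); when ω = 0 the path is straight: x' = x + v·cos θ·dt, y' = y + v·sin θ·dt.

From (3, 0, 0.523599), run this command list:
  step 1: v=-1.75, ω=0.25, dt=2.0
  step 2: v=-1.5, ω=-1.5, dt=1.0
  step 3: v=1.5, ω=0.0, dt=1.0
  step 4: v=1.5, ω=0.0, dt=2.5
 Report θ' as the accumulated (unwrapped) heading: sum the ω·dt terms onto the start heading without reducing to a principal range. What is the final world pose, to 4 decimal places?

(3.8749, -5.1960, -0.4764)

step 1: θ'=1.0236 (R=-7.0000) → pose (0.5221, -2.4201, 1.0236)
step 2: θ'=-0.4764 (R=1.0000) → pose (-0.7905, -2.7885, -0.4764)
step 3: θ'=-0.4764 (straight) → pose (0.5425, -3.4763, -0.4764)
step 4: θ'=-0.4764 (straight) → pose (3.8749, -5.1960, -0.4764)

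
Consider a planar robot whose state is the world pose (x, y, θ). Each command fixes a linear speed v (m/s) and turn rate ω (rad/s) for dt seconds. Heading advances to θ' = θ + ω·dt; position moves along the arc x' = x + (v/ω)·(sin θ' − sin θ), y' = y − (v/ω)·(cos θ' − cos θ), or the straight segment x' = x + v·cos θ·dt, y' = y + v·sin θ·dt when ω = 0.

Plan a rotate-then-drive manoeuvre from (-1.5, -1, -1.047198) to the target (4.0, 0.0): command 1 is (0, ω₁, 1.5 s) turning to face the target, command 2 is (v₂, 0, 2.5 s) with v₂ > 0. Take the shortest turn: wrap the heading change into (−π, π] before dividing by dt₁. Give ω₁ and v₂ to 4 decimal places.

ω₁ = 0.8180, v₂ = 2.2361

heading to target = atan2(0−-1, 4−-1.5) = 0.1799
Δθ = wrap(0.1799 − -1.0472) = 1.2271; ω₁ = Δθ/dt₁ = 0.8180
distance = √((4−-1.5)² + (0−-1)²) = 5.5902; v₂ = distance/dt₂ = 2.2361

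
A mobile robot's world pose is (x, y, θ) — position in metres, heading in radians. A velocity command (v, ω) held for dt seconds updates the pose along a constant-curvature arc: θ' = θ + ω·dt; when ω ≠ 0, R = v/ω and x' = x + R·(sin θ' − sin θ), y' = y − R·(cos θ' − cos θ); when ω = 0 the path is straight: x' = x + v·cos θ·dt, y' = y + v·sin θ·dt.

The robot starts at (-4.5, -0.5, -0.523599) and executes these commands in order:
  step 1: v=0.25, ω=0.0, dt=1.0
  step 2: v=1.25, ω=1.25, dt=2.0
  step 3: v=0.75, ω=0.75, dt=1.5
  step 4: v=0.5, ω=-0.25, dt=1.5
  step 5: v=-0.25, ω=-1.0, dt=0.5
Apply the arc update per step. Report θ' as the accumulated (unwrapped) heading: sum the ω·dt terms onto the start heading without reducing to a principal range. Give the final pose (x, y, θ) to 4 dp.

step 1: θ'=-0.5236 (straight) → pose (-4.2835, -0.6250, -0.5236)
step 2: θ'=1.9764 (R=1.0000) → pose (-2.8646, 0.6356, 1.9764)
step 3: θ'=3.1014 (R=1.0000) → pose (-3.7433, 1.2402, 3.1014)
step 4: θ'=2.7264 (R=-2.0000) → pose (-4.4697, 1.4085, 2.7264)
step 5: θ'=2.2264 (R=0.2500) → pose (-4.3724, 1.3322, 2.2264)

(-4.3724, 1.3322, 2.2264)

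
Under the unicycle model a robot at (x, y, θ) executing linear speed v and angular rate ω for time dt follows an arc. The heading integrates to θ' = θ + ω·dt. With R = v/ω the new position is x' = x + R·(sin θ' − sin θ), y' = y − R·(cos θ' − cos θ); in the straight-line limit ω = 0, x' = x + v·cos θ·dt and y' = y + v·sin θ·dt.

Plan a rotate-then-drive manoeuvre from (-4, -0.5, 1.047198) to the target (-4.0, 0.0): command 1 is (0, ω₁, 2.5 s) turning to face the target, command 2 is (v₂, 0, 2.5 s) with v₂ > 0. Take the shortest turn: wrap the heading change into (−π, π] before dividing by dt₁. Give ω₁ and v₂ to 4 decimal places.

ω₁ = 0.2094, v₂ = 0.2000

heading to target = atan2(0−-0.5, -4−-4) = 1.5708
Δθ = wrap(1.5708 − 1.0472) = 0.5236; ω₁ = Δθ/dt₁ = 0.2094
distance = √((-4−-4)² + (0−-0.5)²) = 0.5000; v₂ = distance/dt₂ = 0.2000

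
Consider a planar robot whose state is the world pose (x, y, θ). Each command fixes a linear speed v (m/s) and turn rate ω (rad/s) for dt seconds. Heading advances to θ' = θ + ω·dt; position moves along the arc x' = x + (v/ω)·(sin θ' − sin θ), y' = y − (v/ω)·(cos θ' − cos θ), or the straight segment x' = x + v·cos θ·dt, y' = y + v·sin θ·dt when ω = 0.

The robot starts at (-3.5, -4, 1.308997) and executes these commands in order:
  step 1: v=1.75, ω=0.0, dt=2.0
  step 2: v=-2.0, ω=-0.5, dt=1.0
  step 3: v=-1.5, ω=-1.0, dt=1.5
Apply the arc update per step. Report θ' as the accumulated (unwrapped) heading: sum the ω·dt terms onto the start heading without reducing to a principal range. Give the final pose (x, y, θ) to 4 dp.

(-5.6048, -2.4655, -0.6910)

step 1: θ'=1.3090 (straight) → pose (-2.5941, -0.6193, 1.3090)
step 2: θ'=0.8090 (R=4.0000) → pose (-3.5635, -2.3449, 0.8090)
step 3: θ'=-0.6910 (R=1.5000) → pose (-5.6048, -2.4655, -0.6910)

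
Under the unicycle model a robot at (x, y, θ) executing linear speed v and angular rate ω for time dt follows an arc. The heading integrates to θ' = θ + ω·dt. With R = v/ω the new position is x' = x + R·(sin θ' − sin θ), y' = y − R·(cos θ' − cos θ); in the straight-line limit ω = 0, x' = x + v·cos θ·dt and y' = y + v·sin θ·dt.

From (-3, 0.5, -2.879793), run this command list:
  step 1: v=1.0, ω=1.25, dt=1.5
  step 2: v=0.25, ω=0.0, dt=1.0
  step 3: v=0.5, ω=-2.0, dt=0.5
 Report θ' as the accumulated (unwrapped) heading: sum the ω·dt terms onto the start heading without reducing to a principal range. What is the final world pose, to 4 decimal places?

step 1: θ'=-1.0048 (R=0.8000) → pose (-3.4682, -0.7018, -1.0048)
step 2: θ'=-1.0048 (straight) → pose (-3.3341, -0.9128, -1.0048)
step 3: θ'=-2.0048 (R=-0.2500) → pose (-3.3183, -1.1520, -2.0048)

(-3.3183, -1.1520, -2.0048)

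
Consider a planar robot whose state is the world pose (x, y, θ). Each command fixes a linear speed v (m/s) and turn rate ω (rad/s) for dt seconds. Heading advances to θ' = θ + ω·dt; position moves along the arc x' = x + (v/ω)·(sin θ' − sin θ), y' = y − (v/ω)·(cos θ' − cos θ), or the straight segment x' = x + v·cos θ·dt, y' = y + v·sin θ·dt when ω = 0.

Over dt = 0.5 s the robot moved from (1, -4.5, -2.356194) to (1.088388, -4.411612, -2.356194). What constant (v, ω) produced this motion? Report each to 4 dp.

Δθ = -2.356194 − -2.356194 = 0.000000
ω = Δθ/dt = 0.000000/0.5 = 0.0000
ω = 0 → v = (Δx·cos θ + Δy·sin θ)/dt = -0.2500

v = -0.2500, ω = 0.0000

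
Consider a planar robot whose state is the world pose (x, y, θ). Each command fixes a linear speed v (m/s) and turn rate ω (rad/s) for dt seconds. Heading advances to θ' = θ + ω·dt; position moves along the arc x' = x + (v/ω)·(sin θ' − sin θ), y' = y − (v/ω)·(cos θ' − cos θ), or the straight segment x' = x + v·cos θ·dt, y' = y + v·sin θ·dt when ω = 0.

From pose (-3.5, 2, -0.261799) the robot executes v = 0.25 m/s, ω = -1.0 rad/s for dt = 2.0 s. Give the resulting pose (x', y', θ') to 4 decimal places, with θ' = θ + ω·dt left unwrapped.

θ' = -0.2618 + -1.0·2.0 = -2.2618
R = v/ω = 0.25/-1.0 = -0.2500
x' = -3.5 + -0.2500·(sin -2.2618 − sin -0.2618) = -3.3721
y' = 2 − -0.2500·(cos -2.2618 − cos -0.2618) = 1.5992

(-3.3721, 1.5992, -2.2618)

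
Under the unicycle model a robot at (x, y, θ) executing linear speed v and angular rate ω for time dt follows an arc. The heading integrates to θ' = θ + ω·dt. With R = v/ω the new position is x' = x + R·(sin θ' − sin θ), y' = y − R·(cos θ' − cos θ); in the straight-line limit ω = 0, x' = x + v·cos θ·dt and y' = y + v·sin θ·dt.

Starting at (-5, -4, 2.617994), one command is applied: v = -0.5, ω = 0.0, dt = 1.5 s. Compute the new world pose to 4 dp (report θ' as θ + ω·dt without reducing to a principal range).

(-4.3505, -4.3750, 2.6180)

θ' = 2.6180 + 0.0·1.5 = 2.6180
ω = 0 → straight: x' = -5 + -0.5·cos(2.6180)·1.5 = -4.3505
y' = -4 + -0.5·sin(2.6180)·1.5 = -4.3750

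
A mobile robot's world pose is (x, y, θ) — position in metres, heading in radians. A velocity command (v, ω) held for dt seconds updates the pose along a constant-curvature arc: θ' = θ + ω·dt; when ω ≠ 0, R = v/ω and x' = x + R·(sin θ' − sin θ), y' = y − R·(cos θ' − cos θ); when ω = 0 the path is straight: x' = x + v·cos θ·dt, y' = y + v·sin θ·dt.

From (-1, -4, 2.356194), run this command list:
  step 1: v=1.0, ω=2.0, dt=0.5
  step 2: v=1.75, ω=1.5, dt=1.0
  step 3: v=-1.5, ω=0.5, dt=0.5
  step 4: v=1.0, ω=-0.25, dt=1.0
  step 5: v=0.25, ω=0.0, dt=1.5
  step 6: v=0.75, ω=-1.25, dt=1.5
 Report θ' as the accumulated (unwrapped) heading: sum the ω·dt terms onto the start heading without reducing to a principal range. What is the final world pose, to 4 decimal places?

step 1: θ'=3.3562 (R=0.5000) → pose (-1.4600, -3.8650, 3.3562)
step 2: θ'=4.8562 (R=1.1667) → pose (-2.3662, -5.1721, 4.8562)
step 3: θ'=5.1062 (R=-3.0000) → pose (-2.5649, -4.4509, 5.1062)
step 4: θ'=4.8562 (R=-4.0000) → pose (-2.3000, -5.4125, 4.8562)
step 5: θ'=4.8562 (straight) → pose (-2.2462, -5.7836, 4.8562)
step 6: θ'=2.9812 (R=-0.6000) → pose (-2.9359, -6.4619, 2.9812)

(-2.9359, -6.4619, 2.9812)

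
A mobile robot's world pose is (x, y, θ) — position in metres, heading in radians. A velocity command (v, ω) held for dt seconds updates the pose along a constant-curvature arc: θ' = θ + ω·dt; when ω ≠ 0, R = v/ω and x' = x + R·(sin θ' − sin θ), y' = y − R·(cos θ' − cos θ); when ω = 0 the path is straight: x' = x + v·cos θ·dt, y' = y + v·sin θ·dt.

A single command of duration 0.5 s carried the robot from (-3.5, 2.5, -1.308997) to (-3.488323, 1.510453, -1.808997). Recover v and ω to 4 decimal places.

v = 2.0000, ω = -1.0000

Δθ = -1.808997 − -1.308997 = -0.500000
ω = Δθ/dt = -0.500000/0.5 = -1.0000
R = −Δy/(cos θ' − cos θ) = -2.0000
v = R·ω = -2.0000·-1.0000 = 2.0000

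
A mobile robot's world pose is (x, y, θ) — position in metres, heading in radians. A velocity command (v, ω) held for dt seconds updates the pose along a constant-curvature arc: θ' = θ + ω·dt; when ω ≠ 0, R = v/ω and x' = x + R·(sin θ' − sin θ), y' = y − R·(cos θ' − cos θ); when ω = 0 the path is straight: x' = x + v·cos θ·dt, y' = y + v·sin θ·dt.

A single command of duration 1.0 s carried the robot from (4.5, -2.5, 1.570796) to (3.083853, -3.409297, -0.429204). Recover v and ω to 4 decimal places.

v = -2.0000, ω = -2.0000

Δθ = -0.429204 − 1.570796 = -2.000000
ω = Δθ/dt = -2.000000/1.0 = -2.0000
R = Δx/(sin θ' − sin θ) = 1.0000
v = R·ω = 1.0000·-2.0000 = -2.0000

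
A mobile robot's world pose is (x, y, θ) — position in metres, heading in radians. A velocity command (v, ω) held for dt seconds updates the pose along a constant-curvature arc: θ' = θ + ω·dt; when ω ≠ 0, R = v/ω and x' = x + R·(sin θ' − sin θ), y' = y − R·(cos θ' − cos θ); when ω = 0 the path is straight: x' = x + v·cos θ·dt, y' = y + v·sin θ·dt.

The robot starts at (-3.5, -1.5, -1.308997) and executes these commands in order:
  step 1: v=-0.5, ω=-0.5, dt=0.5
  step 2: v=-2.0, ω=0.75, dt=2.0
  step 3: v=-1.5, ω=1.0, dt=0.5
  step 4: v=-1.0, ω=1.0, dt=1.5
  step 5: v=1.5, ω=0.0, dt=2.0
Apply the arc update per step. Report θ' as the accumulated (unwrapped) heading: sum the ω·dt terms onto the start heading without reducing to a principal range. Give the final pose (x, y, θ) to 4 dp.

(-8.3628, 2.7673, 1.9410)

step 1: θ'=-1.5590 (R=1.0000) → pose (-3.5340, -1.2530, -1.5590)
step 2: θ'=-0.0590 (R=-2.6667) → pose (-6.0433, 1.3776, -0.0590)
step 3: θ'=0.4410 (R=-1.5000) → pose (-6.7720, 1.2367, 0.4410)
step 4: θ'=1.9410 (R=-1.0000) → pose (-7.2774, -0.0295, 1.9410)
step 5: θ'=1.9410 (straight) → pose (-8.3628, 2.7673, 1.9410)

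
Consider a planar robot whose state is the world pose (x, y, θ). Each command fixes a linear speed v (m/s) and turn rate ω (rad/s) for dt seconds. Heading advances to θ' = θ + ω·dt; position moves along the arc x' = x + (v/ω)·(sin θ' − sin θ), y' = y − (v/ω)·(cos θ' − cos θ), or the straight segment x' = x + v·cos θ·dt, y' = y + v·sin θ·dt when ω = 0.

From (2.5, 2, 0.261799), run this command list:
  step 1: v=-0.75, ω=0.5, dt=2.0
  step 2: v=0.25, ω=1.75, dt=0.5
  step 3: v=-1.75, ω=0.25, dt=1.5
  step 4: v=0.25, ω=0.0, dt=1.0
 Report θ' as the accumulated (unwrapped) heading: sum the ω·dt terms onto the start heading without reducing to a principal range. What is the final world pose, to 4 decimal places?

step 1: θ'=1.2618 (R=-1.5000) → pose (1.4593, 1.0073, 1.2618)
step 2: θ'=2.1368 (R=0.1429) → pose (1.4438, 1.1273, 2.1368)
step 3: θ'=2.5118 (R=-7.0000) → pose (3.2293, -0.7759, 2.5118)
step 4: θ'=2.5118 (straight) → pose (3.0272, -0.6286, 2.5118)

(3.0272, -0.6286, 2.5118)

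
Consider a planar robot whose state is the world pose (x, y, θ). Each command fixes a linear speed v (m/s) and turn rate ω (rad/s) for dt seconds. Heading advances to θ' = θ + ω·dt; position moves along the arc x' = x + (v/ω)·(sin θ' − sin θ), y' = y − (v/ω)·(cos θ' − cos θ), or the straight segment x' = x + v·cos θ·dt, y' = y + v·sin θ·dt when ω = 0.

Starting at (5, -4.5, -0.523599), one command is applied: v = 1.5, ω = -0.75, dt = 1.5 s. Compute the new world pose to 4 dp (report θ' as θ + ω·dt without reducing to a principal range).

(5.9939, -6.3875, -1.6486)

θ' = -0.5236 + -0.75·1.5 = -1.6486
R = v/ω = 1.5/-0.75 = -2.0000
x' = 5 + -2.0000·(sin -1.6486 − sin -0.5236) = 5.9939
y' = -4.5 − -2.0000·(cos -1.6486 − cos -0.5236) = -6.3875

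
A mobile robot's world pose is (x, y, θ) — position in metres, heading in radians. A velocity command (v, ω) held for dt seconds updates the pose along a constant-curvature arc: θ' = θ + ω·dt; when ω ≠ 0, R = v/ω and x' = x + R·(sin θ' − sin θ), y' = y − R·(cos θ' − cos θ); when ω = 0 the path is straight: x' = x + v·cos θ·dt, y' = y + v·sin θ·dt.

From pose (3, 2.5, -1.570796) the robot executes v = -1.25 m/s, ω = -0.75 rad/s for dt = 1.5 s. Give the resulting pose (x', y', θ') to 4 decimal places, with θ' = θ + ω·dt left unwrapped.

θ' = -1.5708 + -0.75·1.5 = -2.6958
R = v/ω = -1.25/-0.75 = 1.6667
x' = 3 + 1.6667·(sin -2.6958 − sin -1.5708) = 3.9480
y' = 2.5 − 1.6667·(cos -2.6958 − cos -1.5708) = 4.0038

(3.9480, 4.0038, -2.6958)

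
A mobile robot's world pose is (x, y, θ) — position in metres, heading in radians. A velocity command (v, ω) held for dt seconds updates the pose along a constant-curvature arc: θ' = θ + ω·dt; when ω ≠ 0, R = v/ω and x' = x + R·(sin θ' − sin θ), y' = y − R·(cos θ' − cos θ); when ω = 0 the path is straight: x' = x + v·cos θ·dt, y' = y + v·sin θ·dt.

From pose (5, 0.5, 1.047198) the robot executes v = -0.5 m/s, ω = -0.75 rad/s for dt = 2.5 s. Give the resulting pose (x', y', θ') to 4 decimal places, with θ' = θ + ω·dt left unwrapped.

θ' = 1.0472 + -0.75·2.5 = -0.8278
R = v/ω = -0.5/-0.75 = 0.6667
x' = 5 + 0.6667·(sin -0.8278 − sin 1.0472) = 3.9317
y' = 0.5 − 0.6667·(cos -0.8278 − cos 1.0472) = 0.3823

(3.9317, 0.3823, -0.8278)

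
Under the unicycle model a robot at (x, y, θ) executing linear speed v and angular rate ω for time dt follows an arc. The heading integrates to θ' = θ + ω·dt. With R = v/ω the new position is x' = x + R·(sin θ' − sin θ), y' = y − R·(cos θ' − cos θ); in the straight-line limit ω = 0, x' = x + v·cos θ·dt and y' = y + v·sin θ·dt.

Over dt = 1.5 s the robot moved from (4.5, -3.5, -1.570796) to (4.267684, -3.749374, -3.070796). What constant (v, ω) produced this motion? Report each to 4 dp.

Δθ = -3.070796 − -1.570796 = -1.500000
ω = Δθ/dt = -1.500000/1.5 = -1.0000
R = −Δy/(cos θ' − cos θ) = -0.2500
v = R·ω = -0.2500·-1.0000 = 0.2500

v = 0.2500, ω = -1.0000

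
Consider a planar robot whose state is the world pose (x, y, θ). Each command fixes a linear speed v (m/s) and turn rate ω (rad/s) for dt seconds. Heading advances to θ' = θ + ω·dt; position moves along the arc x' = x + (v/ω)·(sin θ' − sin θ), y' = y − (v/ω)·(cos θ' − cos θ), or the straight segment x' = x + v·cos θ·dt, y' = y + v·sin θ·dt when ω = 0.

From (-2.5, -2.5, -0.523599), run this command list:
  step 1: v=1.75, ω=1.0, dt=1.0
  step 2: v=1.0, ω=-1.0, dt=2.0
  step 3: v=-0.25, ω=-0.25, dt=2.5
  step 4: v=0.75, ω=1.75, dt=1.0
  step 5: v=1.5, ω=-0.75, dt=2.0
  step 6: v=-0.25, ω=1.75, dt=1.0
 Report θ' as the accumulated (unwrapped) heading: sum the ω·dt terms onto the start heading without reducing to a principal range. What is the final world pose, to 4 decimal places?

(1.9920, -5.7166, -0.1486)

step 1: θ'=0.4764 (R=1.7500) → pose (-0.8225, -2.5396, 0.4764)
step 2: θ'=-1.5236 (R=-1.0000) → pose (0.6350, -3.3811, -1.5236)
step 3: θ'=-2.1486 (R=1.0000) → pose (0.7962, -2.7877, -2.1486)
step 4: θ'=-0.3986 (R=0.4286) → pose (0.9889, -3.4168, -0.3986)
step 5: θ'=-1.8986 (R=-2.0000) → pose (2.1061, -5.9039, -1.8986)
step 6: θ'=-0.1486 (R=-0.1429) → pose (1.9920, -5.7166, -0.1486)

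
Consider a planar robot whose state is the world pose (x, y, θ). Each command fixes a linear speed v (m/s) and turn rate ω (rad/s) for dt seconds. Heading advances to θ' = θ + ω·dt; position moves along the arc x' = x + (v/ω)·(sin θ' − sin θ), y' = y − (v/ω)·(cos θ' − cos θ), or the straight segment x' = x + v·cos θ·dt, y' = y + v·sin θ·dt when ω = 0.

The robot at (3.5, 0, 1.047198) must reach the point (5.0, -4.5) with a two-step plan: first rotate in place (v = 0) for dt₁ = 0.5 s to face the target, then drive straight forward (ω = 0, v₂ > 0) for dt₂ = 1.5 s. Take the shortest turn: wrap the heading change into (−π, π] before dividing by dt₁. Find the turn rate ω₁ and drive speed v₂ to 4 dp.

ω₁ = -4.5925, v₂ = 3.1623

heading to target = atan2(-4.5−0, 5−3.5) = -1.2490
Δθ = wrap(-1.2490 − 1.0472) = -2.2962; ω₁ = Δθ/dt₁ = -4.5925
distance = √((5−3.5)² + (-4.5−0)²) = 4.7434; v₂ = distance/dt₂ = 3.1623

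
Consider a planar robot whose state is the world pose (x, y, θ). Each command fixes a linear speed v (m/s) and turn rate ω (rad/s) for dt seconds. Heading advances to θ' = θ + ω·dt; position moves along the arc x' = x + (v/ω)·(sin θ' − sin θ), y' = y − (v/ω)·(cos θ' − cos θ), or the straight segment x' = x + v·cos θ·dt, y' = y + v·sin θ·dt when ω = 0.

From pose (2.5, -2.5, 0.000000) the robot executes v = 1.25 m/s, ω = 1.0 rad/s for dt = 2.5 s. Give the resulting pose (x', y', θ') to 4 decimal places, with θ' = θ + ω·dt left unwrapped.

(3.2481, -0.2486, 2.5000)

θ' = 0.0000 + 1.0·2.5 = 2.5000
R = v/ω = 1.25/1.0 = 1.2500
x' = 2.5 + 1.2500·(sin 2.5000 − sin 0.0000) = 3.2481
y' = -2.5 − 1.2500·(cos 2.5000 − cos 0.0000) = -0.2486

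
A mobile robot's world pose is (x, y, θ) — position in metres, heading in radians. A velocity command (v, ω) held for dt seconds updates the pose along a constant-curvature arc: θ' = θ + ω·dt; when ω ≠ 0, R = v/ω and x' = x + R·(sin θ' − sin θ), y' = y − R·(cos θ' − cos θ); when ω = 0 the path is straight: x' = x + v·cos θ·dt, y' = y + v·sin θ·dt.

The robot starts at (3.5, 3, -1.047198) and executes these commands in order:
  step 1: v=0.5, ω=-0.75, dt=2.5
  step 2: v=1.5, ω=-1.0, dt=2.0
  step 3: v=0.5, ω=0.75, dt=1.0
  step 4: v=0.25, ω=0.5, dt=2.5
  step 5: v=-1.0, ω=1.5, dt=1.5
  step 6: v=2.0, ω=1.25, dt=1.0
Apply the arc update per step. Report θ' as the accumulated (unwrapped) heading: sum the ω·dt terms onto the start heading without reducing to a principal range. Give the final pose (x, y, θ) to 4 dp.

step 1: θ'=-2.9222 (R=-0.6667) → pose (3.0677, 2.0160, -2.9222)
step 2: θ'=-4.9222 (R=-1.5000) → pose (1.2742, 3.7924, -4.9222)
step 3: θ'=-4.1722 (R=0.6667) → pose (1.1939, 4.2741, -4.1722)
step 4: θ'=-2.9222 (R=0.5000) → pose (0.6562, 4.5050, -2.9222)
step 5: θ'=-0.6722 (R=-0.6667) → pose (0.9263, 5.6773, -0.6722)
step 6: θ'=0.5778 (R=1.6000) → pose (2.7965, 5.5890, 0.5778)

(2.7965, 5.5890, 0.5778)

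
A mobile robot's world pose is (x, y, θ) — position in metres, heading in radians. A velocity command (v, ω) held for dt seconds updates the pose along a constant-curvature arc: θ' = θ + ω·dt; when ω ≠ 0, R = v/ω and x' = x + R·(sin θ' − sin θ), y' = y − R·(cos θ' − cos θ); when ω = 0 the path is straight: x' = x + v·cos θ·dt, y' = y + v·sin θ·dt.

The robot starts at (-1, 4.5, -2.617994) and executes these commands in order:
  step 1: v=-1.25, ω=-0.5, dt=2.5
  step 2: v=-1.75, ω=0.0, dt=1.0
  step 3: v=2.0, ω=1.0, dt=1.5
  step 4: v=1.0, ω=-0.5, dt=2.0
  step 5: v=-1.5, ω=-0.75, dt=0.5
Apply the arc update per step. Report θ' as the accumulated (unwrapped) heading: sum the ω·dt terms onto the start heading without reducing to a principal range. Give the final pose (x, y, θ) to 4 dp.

(-0.6708, 2.1592, -3.7430)

step 1: θ'=-3.8680 (R=2.5000) → pose (1.9105, 4.2039, -3.8680)
step 2: θ'=-3.8680 (straight) → pose (3.2187, 3.0415, -3.8680)
step 3: θ'=-2.3680 (R=2.0000) → pose (0.4929, 2.9772, -2.3680)
step 4: θ'=-3.3680 (R=-2.0000) → pose (-1.3535, 2.4590, -3.3680)
step 5: θ'=-3.7430 (R=2.0000) → pose (-0.6708, 2.1592, -3.7430)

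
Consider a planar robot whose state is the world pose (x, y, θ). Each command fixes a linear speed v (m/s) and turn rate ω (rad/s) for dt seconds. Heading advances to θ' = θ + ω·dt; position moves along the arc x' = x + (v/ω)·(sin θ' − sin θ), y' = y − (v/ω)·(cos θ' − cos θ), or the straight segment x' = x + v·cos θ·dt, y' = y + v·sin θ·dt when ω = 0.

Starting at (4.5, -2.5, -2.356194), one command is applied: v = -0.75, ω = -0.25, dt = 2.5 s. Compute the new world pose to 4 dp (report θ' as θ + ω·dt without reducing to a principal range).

(6.1422, -1.6598, -2.9812)

θ' = -2.3562 + -0.25·2.5 = -2.9812
R = v/ω = -0.75/-0.25 = 3.0000
x' = 4.5 + 3.0000·(sin -2.9812 − sin -2.3562) = 6.1422
y' = -2.5 − 3.0000·(cos -2.9812 − cos -2.3562) = -1.6598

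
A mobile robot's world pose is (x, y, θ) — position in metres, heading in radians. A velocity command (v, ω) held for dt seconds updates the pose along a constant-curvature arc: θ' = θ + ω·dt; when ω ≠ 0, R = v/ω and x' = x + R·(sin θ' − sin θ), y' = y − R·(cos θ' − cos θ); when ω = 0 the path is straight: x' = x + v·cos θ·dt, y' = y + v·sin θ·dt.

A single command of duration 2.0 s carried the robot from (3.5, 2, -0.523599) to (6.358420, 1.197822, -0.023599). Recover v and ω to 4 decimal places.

Δθ = -0.023599 − -0.523599 = 0.500000
ω = Δθ/dt = 0.500000/2.0 = 0.2500
R = Δx/(sin θ' − sin θ) = 6.0000
v = R·ω = 6.0000·0.2500 = 1.5000

v = 1.5000, ω = 0.2500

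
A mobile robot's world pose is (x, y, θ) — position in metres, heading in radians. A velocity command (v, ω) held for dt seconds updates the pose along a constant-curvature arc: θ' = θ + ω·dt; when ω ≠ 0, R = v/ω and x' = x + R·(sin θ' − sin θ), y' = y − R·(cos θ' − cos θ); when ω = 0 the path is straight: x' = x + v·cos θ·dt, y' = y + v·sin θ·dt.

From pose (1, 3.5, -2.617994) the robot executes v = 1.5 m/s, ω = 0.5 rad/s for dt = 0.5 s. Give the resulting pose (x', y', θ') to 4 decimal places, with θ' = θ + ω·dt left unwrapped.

(0.4039, 3.0481, -2.3680)

θ' = -2.6180 + 0.5·0.5 = -2.3680
R = v/ω = 1.5/0.5 = 3.0000
x' = 1 + 3.0000·(sin -2.3680 − sin -2.6180) = 0.4039
y' = 3.5 − 3.0000·(cos -2.3680 − cos -2.6180) = 3.0481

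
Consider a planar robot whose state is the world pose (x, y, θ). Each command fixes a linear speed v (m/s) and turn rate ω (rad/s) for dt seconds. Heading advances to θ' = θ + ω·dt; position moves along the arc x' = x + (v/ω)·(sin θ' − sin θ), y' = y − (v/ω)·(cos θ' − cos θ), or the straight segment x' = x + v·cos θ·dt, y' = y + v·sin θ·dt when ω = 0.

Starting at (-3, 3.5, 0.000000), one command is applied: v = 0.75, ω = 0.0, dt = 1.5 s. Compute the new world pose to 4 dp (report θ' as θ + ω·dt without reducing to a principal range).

θ' = 0.0000 + 0.0·1.5 = 0.0000
ω = 0 → straight: x' = -3 + 0.75·cos(0.0000)·1.5 = -1.8750
y' = 3.5 + 0.75·sin(0.0000)·1.5 = 3.5000

(-1.8750, 3.5000, 0.0000)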